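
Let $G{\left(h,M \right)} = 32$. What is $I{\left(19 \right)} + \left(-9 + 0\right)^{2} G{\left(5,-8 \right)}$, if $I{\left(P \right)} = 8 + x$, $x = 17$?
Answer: $2617$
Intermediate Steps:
$I{\left(P \right)} = 25$ ($I{\left(P \right)} = 8 + 17 = 25$)
$I{\left(19 \right)} + \left(-9 + 0\right)^{2} G{\left(5,-8 \right)} = 25 + \left(-9 + 0\right)^{2} \cdot 32 = 25 + \left(-9\right)^{2} \cdot 32 = 25 + 81 \cdot 32 = 25 + 2592 = 2617$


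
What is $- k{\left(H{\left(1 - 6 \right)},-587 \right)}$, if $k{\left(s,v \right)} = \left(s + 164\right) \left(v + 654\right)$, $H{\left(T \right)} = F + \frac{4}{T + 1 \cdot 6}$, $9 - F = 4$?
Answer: $-11591$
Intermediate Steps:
$F = 5$ ($F = 9 - 4 = 5$)
$H{\left(T \right)} = 5 + \frac{4}{6 + T}$ ($H{\left(T \right)} = 5 + \frac{4}{T + 1 \cdot 6} = 5 + \frac{4}{T + 6} = 5 + \frac{4}{6 + T}$)
$k{\left(s,v \right)} = \left(164 + s\right) \left(654 + v\right)$
$- k{\left(H{\left(1 - 6 \right)},-587 \right)} = - (107256 + 164 \left(-587\right) + 654 \frac{34 + 5 \left(1 - 6\right)}{6 + \left(1 - 6\right)} + \frac{34 + 5 \left(1 - 6\right)}{6 + \left(1 - 6\right)} \left(-587\right)) = - (107256 - 96268 + 654 \frac{34 + 5 \left(1 - 6\right)}{6 + \left(1 - 6\right)} + \frac{34 + 5 \left(1 - 6\right)}{6 + \left(1 - 6\right)} \left(-587\right)) = - (107256 - 96268 + 654 \frac{34 + 5 \left(-5\right)}{6 - 5} + \frac{34 + 5 \left(-5\right)}{6 - 5} \left(-587\right)) = - (107256 - 96268 + 654 \frac{34 - 25}{1} + \frac{34 - 25}{1} \left(-587\right)) = - (107256 - 96268 + 654 \cdot 1 \cdot 9 + 1 \cdot 9 \left(-587\right)) = - (107256 - 96268 + 654 \cdot 9 + 9 \left(-587\right)) = - (107256 - 96268 + 5886 - 5283) = \left(-1\right) 11591 = -11591$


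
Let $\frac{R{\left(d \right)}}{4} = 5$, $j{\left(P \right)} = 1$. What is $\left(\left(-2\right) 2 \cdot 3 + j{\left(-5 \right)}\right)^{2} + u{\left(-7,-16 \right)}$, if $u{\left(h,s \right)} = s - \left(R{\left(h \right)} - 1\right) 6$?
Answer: $-9$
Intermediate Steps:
$R{\left(d \right)} = 20$ ($R{\left(d \right)} = 4 \cdot 5 = 20$)
$u{\left(h,s \right)} = -114 + s$ ($u{\left(h,s \right)} = s - \left(20 - 1\right) 6 = s - 19 \cdot 6 = s - 114 = -114 + s$)
$\left(\left(-2\right) 2 \cdot 3 + j{\left(-5 \right)}\right)^{2} + u{\left(-7,-16 \right)} = \left(\left(-2\right) 2 \cdot 3 + 1\right)^{2} - 130 = \left(\left(-4\right) 3 + 1\right)^{2} - 130 = \left(-12 + 1\right)^{2} - 130 = \left(-11\right)^{2} - 130 = 121 - 130 = -9$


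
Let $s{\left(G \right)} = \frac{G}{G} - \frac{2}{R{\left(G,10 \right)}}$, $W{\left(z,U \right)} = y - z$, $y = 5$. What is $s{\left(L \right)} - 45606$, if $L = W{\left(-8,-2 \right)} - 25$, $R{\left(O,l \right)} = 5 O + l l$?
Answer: $- \frac{912101}{20} \approx -45605.0$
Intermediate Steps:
$W{\left(z,U \right)} = 5 - z$
$R{\left(O,l \right)} = l^{2} + 5 O$ ($R{\left(O,l \right)} = 5 O + l^{2} = l^{2} + 5 O$)
$L = -12$ ($L = \left(5 - -8\right) - 25 = \left(5 + 8\right) - 25 = 13 - 25 = -12$)
$s{\left(G \right)} = 1 - \frac{2}{100 + 5 G}$ ($s{\left(G \right)} = \frac{G}{G} - \frac{2}{10^{2} + 5 G} = 1 - \frac{2}{100 + 5 G}$)
$s{\left(L \right)} - 45606 = \frac{\frac{98}{5} - 12}{20 - 12} - 45606 = \frac{1}{8} \cdot \frac{38}{5} - 45606 = \frac{19}{20} - 45606 = - \frac{912101}{20}$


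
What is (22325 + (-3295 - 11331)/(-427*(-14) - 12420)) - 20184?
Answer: 6903474/3221 ≈ 2143.3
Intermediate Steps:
(22325 + (-3295 - 11331)/(-427*(-14) - 12420)) - 20184 = (22325 - 14626/(5978 - 12420)) - 20184 = (22325 - 14626/(-6442)) - 20184 = (22325 - 14626*(-1/6442)) - 20184 = (22325 + 7313/3221) - 20184 = 71916138/3221 - 20184 = 6903474/3221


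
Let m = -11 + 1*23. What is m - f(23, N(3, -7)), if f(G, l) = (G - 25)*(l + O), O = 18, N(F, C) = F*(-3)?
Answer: 30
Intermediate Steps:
N(F, C) = -3*F
m = 12 (m = -11 + 23 = 12)
f(G, l) = (-25 + G)*(18 + l) (f(G, l) = (G - 25)*(l + 18) = (-25 + G)*(18 + l))
m - f(23, N(3, -7)) = 12 - (-450 - (-75)*3 + 18*23 + 23*(-3*3)) = 12 - (-450 - 25*(-9) + 414 + 23*(-9)) = 12 - (-450 + 225 + 414 - 207) = 12 - 1*(-18) = 12 + 18 = 30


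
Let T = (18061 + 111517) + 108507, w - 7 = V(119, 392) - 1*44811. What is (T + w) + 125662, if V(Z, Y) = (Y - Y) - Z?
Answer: 318824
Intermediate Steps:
V(Z, Y) = -Z (V(Z, Y) = 0 - Z = -Z)
w = -44923 (w = 7 + (-1*119 - 1*44811) = 7 + (-119 - 44811) = 7 - 44930 = -44923)
T = 238085 (T = 129578 + 108507 = 238085)
(T + w) + 125662 = (238085 - 44923) + 125662 = 193162 + 125662 = 318824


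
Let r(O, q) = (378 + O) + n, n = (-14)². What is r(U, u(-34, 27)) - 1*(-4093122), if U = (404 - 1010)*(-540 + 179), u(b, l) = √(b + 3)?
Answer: 4312462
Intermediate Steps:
n = 196
u(b, l) = √(3 + b)
U = 218766 (U = -606*(-361) = 218766)
r(O, q) = 574 + O (r(O, q) = (378 + O) + 196 = 574 + O)
r(U, u(-34, 27)) - 1*(-4093122) = (574 + 218766) - 1*(-4093122) = 219340 + 4093122 = 4312462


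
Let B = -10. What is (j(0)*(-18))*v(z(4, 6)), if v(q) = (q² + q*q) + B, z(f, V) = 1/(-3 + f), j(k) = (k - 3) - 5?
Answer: -1152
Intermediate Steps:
j(k) = -8 + k (j(k) = (-3 + k) - 5 = -8 + k)
v(q) = -10 + 2*q² (v(q) = (q² + q*q) - 10 = (q² + q²) - 10 = 2*q² - 10 = -10 + 2*q²)
(j(0)*(-18))*v(z(4, 6)) = ((-8 + 0)*(-18))*(-10 + 2*(1/(-3 + 4))²) = (-8*(-18))*(-10 + 2*(1/1)²) = 144*(-10 + 2*1²) = 144*(-10 + 2*1) = 144*(-10 + 2) = 144*(-8) = -1152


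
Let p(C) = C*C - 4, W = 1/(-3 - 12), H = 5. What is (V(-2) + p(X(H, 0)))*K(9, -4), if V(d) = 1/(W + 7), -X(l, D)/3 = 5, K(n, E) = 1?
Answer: 22999/104 ≈ 221.14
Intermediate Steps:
X(l, D) = -15 (X(l, D) = -3*5 = -15)
W = -1/15 (W = 1/(-15) = -1/15 ≈ -0.066667)
p(C) = -4 + C**2 (p(C) = C**2 - 4 = -4 + C**2)
V(d) = 15/104 (V(d) = 1/(-1/15 + 7) = 1/(104/15) = 15/104)
(V(-2) + p(X(H, 0)))*K(9, -4) = (15/104 + (-4 + (-15)**2))*1 = (15/104 + (-4 + 225))*1 = (15/104 + 221)*1 = (22999/104)*1 = 22999/104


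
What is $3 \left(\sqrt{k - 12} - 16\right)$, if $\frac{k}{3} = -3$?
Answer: $-48 + 3 i \sqrt{21} \approx -48.0 + 13.748 i$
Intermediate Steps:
$k = -9$ ($k = 3 \left(-3\right) = -9$)
$3 \left(\sqrt{k - 12} - 16\right) = 3 \left(\sqrt{-9 - 12} - 16\right) = 3 \left(\sqrt{-21} - 16\right) = 3 \left(i \sqrt{21} - 16\right) = 3 \left(-16 + i \sqrt{21}\right) = -48 + 3 i \sqrt{21}$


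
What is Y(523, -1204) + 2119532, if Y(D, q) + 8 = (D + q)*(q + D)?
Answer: 2583285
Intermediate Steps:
Y(D, q) = -8 + (D + q)**2 (Y(D, q) = -8 + (D + q)*(q + D) = -8 + (D + q)*(D + q) = -8 + (D + q)**2)
Y(523, -1204) + 2119532 = (-8 + (523 - 1204)**2) + 2119532 = (-8 + (-681)**2) + 2119532 = (-8 + 463761) + 2119532 = 463753 + 2119532 = 2583285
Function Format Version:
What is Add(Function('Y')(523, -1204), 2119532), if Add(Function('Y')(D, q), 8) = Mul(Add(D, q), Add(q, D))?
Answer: 2583285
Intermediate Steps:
Function('Y')(D, q) = Add(-8, Pow(Add(D, q), 2)) (Function('Y')(D, q) = Add(-8, Mul(Add(D, q), Add(q, D))) = Add(-8, Mul(Add(D, q), Add(D, q))) = Add(-8, Pow(Add(D, q), 2)))
Add(Function('Y')(523, -1204), 2119532) = Add(Add(-8, Pow(Add(523, -1204), 2)), 2119532) = Add(Add(-8, Pow(-681, 2)), 2119532) = Add(Add(-8, 463761), 2119532) = Add(463753, 2119532) = 2583285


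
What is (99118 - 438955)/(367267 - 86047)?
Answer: -113279/93740 ≈ -1.2084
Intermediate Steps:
(99118 - 438955)/(367267 - 86047) = -339837/281220 = -339837*1/281220 = -113279/93740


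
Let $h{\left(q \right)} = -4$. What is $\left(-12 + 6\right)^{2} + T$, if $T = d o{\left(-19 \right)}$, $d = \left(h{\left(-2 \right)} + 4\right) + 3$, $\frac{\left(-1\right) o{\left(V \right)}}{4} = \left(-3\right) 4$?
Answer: $180$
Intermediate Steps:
$o{\left(V \right)} = 48$ ($o{\left(V \right)} = - 4 \left(\left(-3\right) 4\right) = \left(-4\right) \left(-12\right) = 48$)
$d = 3$ ($d = \left(-4 + 4\right) + 3 = 0 + 3 = 3$)
$T = 144$ ($T = 3 \cdot 48 = 144$)
$\left(-12 + 6\right)^{2} + T = \left(-12 + 6\right)^{2} + 144 = \left(-6\right)^{2} + 144 = 36 + 144 = 180$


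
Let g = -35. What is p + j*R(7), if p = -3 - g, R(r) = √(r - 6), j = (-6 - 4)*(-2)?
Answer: 52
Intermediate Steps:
j = 20 (j = -10*(-2) = 20)
R(r) = √(-6 + r)
p = 32 (p = -3 - 1*(-35) = -3 + 35 = 32)
p + j*R(7) = 32 + 20*√(-6 + 7) = 32 + 20*√1 = 32 + 20*1 = 32 + 20 = 52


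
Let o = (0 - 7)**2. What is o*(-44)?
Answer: -2156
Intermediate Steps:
o = 49 (o = (-7)**2 = 49)
o*(-44) = 49*(-44) = -2156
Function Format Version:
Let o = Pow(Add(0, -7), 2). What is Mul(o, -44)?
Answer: -2156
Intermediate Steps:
o = 49 (o = Pow(-7, 2) = 49)
Mul(o, -44) = Mul(49, -44) = -2156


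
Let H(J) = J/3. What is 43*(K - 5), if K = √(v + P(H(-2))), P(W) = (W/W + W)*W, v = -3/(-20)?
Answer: -215 + 43*I*√65/30 ≈ -215.0 + 11.556*I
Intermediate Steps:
v = 3/20 (v = -3*(-1/20) = 3/20 ≈ 0.15000)
H(J) = J/3 (H(J) = J*(⅓) = J/3)
P(W) = W*(1 + W) (P(W) = (1 + W)*W = W*(1 + W))
K = I*√65/30 (K = √(3/20 + ((⅓)*(-2))*(1 + (⅓)*(-2))) = √(3/20 - 2*(1 - ⅔)/3) = √(3/20 - ⅔*⅓) = √(3/20 - 2/9) = √(-13/180) = I*√65/30 ≈ 0.26874*I)
43*(K - 5) = 43*(I*√65/30 - 5) = 43*(-5 + I*√65/30) = -215 + 43*I*√65/30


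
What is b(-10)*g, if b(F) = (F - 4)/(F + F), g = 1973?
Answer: 13811/10 ≈ 1381.1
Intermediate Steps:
b(F) = (-4 + F)/(2*F) (b(F) = (-4 + F)/((2*F)) = (-4 + F)*(1/(2*F)) = (-4 + F)/(2*F))
b(-10)*g = ((1/2)*(-4 - 10)/(-10))*1973 = ((1/2)*(-1/10)*(-14))*1973 = (7/10)*1973 = 13811/10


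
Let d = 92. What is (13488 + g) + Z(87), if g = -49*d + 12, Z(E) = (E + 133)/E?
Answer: 782524/87 ≈ 8994.5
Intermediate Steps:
Z(E) = (133 + E)/E
g = -4496 (g = -49*92 + 12 = -4508 + 12 = -4496)
(13488 + g) + Z(87) = (13488 - 4496) + (133 + 87)/87 = 8992 + (1/87)*220 = 8992 + 220/87 = 782524/87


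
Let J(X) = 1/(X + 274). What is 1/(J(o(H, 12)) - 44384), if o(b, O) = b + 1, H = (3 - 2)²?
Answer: -276/12249983 ≈ -2.2531e-5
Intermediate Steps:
H = 1 (H = 1² = 1)
o(b, O) = 1 + b
J(X) = 1/(274 + X)
1/(J(o(H, 12)) - 44384) = 1/(1/(274 + (1 + 1)) - 44384) = 1/(1/(274 + 2) - 44384) = 1/(1/276 - 44384) = 1/(-12249983/276) = -276/12249983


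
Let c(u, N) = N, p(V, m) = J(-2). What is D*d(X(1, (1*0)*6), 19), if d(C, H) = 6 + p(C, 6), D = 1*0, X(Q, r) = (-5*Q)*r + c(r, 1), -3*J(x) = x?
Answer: 0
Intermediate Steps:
J(x) = -x/3
p(V, m) = 2/3 (p(V, m) = -1/3*(-2) = 2/3)
X(Q, r) = 1 - 5*Q*r (X(Q, r) = (-5*Q)*r + 1 = -5*Q*r + 1 = 1 - 5*Q*r)
D = 0
d(C, H) = 20/3 (d(C, H) = 6 + 2/3 = 20/3)
D*d(X(1, (1*0)*6), 19) = 0*(20/3) = 0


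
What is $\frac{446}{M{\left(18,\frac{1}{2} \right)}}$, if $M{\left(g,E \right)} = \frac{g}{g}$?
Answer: $446$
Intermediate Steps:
$M{\left(g,E \right)} = 1$
$\frac{446}{M{\left(18,\frac{1}{2} \right)}} = \frac{446}{1} = 446 \cdot 1 = 446$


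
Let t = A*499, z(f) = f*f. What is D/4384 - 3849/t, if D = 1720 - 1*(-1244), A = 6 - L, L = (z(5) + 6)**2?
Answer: 357338349/522293320 ≈ 0.68417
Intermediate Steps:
z(f) = f**2
L = 961 (L = (5**2 + 6)**2 = (25 + 6)**2 = 31**2 = 961)
A = -955 (A = 6 - 1*961 = 6 - 961 = -955)
t = -476545 (t = -955*499 = -476545)
D = 2964 (D = 1720 + 1244 = 2964)
D/4384 - 3849/t = 2964/4384 - 3849/(-476545) = 2964*(1/4384) - 3849*(-1/476545) = 741/1096 + 3849/476545 = 357338349/522293320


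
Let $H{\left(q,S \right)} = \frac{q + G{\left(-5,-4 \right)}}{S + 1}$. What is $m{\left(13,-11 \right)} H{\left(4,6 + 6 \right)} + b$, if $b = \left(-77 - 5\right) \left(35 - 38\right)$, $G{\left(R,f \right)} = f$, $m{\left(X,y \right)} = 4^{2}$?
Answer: $246$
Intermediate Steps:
$m{\left(X,y \right)} = 16$
$H{\left(q,S \right)} = \frac{-4 + q}{1 + S}$ ($H{\left(q,S \right)} = \frac{q - 4}{S + 1} = \frac{-4 + q}{1 + S}$)
$b = 246$ ($b = \left(-82\right) \left(-3\right) = 246$)
$m{\left(13,-11 \right)} H{\left(4,6 + 6 \right)} + b = 16 \frac{-4 + 4}{1 + \left(6 + 6\right)} + 246 = 16 \frac{1}{1 + 12} \cdot 0 + 246 = 16 \cdot \frac{1}{13} \cdot 0 + 246 = 16 \cdot 0 + 246 = 0 + 246 = 246$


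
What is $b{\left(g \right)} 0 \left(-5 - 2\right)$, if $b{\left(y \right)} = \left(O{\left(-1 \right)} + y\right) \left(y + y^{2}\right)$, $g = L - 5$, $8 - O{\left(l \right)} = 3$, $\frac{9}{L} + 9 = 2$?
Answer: $0$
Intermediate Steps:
$L = - \frac{9}{7}$ ($L = \frac{9}{-9 + 2} = \frac{9}{-7} = 9 \left(- \frac{1}{7}\right) = - \frac{9}{7} \approx -1.2857$)
$O{\left(l \right)} = 5$ ($O{\left(l \right)} = 8 - 3 = 5$)
$g = - \frac{44}{7}$ ($g = - \frac{9}{7} - 5 = - \frac{44}{7} \approx -6.2857$)
$b{\left(y \right)} = \left(5 + y\right) \left(y + y^{2}\right)$
$b{\left(g \right)} 0 \left(-5 - 2\right) = - \frac{44 \left(5 + \left(- \frac{44}{7}\right)^{2} + 6 \left(- \frac{44}{7}\right)\right)}{7} \cdot 0 \left(-5 - 2\right) = - \frac{44 \left(5 + \frac{1936}{49} - \frac{264}{7}\right)}{7} \cdot 0 \left(-7\right) = \left(- \frac{44}{7}\right) \frac{333}{49} \cdot 0 = \left(- \frac{14652}{343}\right) 0 = 0$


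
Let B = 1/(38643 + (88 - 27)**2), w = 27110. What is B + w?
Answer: 1148488041/42364 ≈ 27110.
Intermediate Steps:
B = 1/42364 (B = 1/(38643 + 61**2) = 1/(38643 + 3721) = 1/42364 ≈ 2.3605e-5)
B + w = 1/42364 + 27110 = 1148488041/42364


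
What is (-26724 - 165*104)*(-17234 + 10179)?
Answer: 309601620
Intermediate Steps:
(-26724 - 165*104)*(-17234 + 10179) = (-26724 - 17160)*(-7055) = -43884*(-7055) = 309601620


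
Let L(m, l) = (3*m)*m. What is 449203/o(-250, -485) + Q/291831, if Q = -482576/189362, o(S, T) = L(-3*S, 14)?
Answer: 4137151316091311/15542353637437500 ≈ 0.26619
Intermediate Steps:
L(m, l) = 3*m²
o(S, T) = 27*S² (o(S, T) = 3*(-3*S)² = 3*(9*S²) = 27*S²)
Q = -241288/94681 (Q = -482576*1/189362 = -241288/94681 ≈ -2.5484)
449203/o(-250, -485) + Q/291831 = 449203/((27*(-250)²)) - 241288/94681/291831 = 449203/((27*62500)) - 241288/94681*1/291831 = 449203/1687500 - 241288/27630850911 = 4137151316091311/15542353637437500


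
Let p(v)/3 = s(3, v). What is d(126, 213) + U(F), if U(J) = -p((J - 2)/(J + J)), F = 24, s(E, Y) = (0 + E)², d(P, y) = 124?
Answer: 97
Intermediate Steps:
s(E, Y) = E²
p(v) = 27 (p(v) = 3*3² = 3*9 = 27)
U(J) = -27 (U(J) = -1*27 = -27)
d(126, 213) + U(F) = 124 - 27 = 97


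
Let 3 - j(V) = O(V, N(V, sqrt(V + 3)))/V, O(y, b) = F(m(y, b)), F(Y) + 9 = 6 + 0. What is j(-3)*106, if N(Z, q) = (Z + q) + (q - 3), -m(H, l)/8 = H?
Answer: 212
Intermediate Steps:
m(H, l) = -8*H
F(Y) = -3 (F(Y) = -9 + (6 + 0) = -9 + 6 = -3)
N(Z, q) = -3 + Z + 2*q (N(Z, q) = (Z + q) + (-3 + q) = -3 + Z + 2*q)
O(y, b) = -3
j(V) = 3 + 3/V (j(V) = 3 - (-3)/V = 3 + 3/V)
j(-3)*106 = (3 + 3/(-3))*106 = (3 + 3*(-1/3))*106 = (3 - 1)*106 = 2*106 = 212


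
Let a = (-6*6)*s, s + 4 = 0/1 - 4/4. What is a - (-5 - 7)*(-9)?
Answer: 72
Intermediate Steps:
s = -5 (s = -4 + (0/1 - 4/4) = -4 + (0*1 - 4*¼) = -4 + (0 - 1) = -4 - 1 = -5)
a = 180 (a = -6*6*(-5) = -36*(-5) = 180)
a - (-5 - 7)*(-9) = 180 - (-5 - 7)*(-9) = 180 - (-12)*(-9) = 180 - 1*108 = 180 - 108 = 72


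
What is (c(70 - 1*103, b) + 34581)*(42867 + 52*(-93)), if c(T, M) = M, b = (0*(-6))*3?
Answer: 1315150011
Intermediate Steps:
b = 0 (b = 0*3 = 0)
(c(70 - 1*103, b) + 34581)*(42867 + 52*(-93)) = (0 + 34581)*(42867 + 52*(-93)) = 34581*(42867 - 4836) = 34581*38031 = 1315150011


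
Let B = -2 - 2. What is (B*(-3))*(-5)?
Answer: -60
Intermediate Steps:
B = -4
(B*(-3))*(-5) = -4*(-3)*(-5) = 12*(-5) = -60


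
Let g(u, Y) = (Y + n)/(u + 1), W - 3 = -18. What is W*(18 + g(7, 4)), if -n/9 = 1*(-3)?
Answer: -2625/8 ≈ -328.13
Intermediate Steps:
W = -15 (W = 3 - 18 = -15)
n = 27 (n = -9*(-3) = 27)
g(u, Y) = (27 + Y)/(1 + u) (g(u, Y) = (Y + 27)/(u + 1) = (27 + Y)/(1 + u))
W*(18 + g(7, 4)) = -15*(18 + (27 + 4)/(1 + 7)) = -15*(18 + 31/8) = -15*175/8 = -2625/8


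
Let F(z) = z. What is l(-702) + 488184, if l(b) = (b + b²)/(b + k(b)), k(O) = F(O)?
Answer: 975667/2 ≈ 4.8783e+5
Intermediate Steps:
k(O) = O
l(b) = (b + b²)/(2*b) (l(b) = (b + b²)/(b + b) = (b + b²)/((2*b)) = (b + b²)*(1/(2*b)) = (b + b²)/(2*b))
l(-702) + 488184 = (½ + (½)*(-702)) + 488184 = (½ - 351) + 488184 = -701/2 + 488184 = 975667/2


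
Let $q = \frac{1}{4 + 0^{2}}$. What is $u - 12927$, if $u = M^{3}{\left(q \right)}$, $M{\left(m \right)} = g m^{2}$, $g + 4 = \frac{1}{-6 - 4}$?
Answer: $- \frac{52949060921}{4096000} \approx -12927.0$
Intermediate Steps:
$g = - \frac{41}{10}$ ($g = -4 + \frac{1}{-6 - 4} = -4 + \frac{1}{-10} = -4 - \frac{1}{10} = - \frac{41}{10} \approx -4.1$)
$q = \frac{1}{4}$ ($q = \frac{1}{4 + 0} = \frac{1}{4} \approx 0.25$)
$M{\left(m \right)} = - \frac{41 m^{2}}{10}$
$u = - \frac{68921}{4096000}$ ($u = \left(- \frac{41}{10 \cdot 16}\right)^{3} = \left(\left(- \frac{41}{10}\right) \frac{1}{16}\right)^{3} = \left(- \frac{41}{160}\right)^{3} = - \frac{68921}{4096000} \approx -0.016826$)
$u - 12927 = - \frac{68921}{4096000} - 12927 = - \frac{52949060921}{4096000}$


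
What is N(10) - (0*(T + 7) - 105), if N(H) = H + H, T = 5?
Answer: 125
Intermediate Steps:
N(H) = 2*H
N(10) - (0*(T + 7) - 105) = 2*10 - (0*(5 + 7) - 105) = 20 - (0*12 - 105) = 20 - (0 - 105) = 20 - 1*(-105) = 20 + 105 = 125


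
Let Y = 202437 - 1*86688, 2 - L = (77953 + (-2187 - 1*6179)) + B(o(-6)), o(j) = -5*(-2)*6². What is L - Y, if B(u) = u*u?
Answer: -314934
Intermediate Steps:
o(j) = 360 (o(j) = 10*36 = 360)
B(u) = u²
L = -199185 (L = 2 - ((77953 + (-2187 - 1*6179)) + 360²) = 2 - ((77953 + (-2187 - 6179)) + 129600) = 2 - ((77953 - 8366) + 129600) = 2 - (69587 + 129600) = 2 - 1*199187 = 2 - 199187 = -199185)
Y = 115749 (Y = 202437 - 86688 = 115749)
L - Y = -199185 - 1*115749 = -199185 - 115749 = -314934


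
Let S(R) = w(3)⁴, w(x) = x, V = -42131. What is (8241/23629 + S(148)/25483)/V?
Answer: -211919352/25368667946717 ≈ -8.3536e-6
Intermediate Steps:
S(R) = 81 (S(R) = 3⁴ = 81)
(8241/23629 + S(148)/25483)/V = (8241/23629 + 81/25483)/(-42131) = (8241*(1/23629) + 81*(1/25483))*(-1/42131) = (8241/23629 + 81/25483)*(-1/42131) = (211919352/602137807)*(-1/42131) = -211919352/25368667946717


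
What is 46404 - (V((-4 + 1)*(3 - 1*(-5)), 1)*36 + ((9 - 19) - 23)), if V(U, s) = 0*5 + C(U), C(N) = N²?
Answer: 25701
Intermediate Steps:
V(U, s) = U² (V(U, s) = 0*5 + U² = 0 + U² = U²)
46404 - (V((-4 + 1)*(3 - 1*(-5)), 1)*36 + ((9 - 19) - 23)) = 46404 - (((-4 + 1)*(3 - 1*(-5)))²*36 + ((9 - 19) - 23)) = 46404 - ((-3*(3 + 5))²*36 + (-10 - 23)) = 46404 - ((-3*8)²*36 - 33) = 46404 - ((-24)²*36 - 33) = 46404 - (576*36 - 33) = 46404 - (20736 - 33) = 46404 - 1*20703 = 46404 - 20703 = 25701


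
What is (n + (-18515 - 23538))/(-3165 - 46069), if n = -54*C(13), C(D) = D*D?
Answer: 51179/49234 ≈ 1.0395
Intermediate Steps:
C(D) = D**2
n = -9126 (n = -54*13**2 = -54*169 = -9126)
(n + (-18515 - 23538))/(-3165 - 46069) = (-9126 + (-18515 - 23538))/(-3165 - 46069) = (-9126 - 42053)/(-49234) = -51179*(-1/49234) = 51179/49234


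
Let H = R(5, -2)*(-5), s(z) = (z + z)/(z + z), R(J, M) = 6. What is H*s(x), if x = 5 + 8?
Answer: -30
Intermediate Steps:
x = 13
s(z) = 1 (s(z) = (2*z)/((2*z)) = (2*z)*(1/(2*z)) = 1)
H = -30 (H = 6*(-5) = -30)
H*s(x) = -30*1 = -30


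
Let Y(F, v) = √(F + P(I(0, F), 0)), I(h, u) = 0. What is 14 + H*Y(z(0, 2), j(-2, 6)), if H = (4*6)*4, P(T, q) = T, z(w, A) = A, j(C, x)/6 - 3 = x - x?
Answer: 14 + 96*√2 ≈ 149.76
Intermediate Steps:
j(C, x) = 18 (j(C, x) = 18 + 6*(x - x) = 18 + 6*0 = 18 + 0 = 18)
Y(F, v) = √F (Y(F, v) = √(F + 0) = √F)
H = 96 (H = 24*4 = 96)
14 + H*Y(z(0, 2), j(-2, 6)) = 14 + 96*√2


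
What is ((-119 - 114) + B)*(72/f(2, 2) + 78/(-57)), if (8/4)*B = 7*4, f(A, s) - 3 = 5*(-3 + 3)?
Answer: -94170/19 ≈ -4956.3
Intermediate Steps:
f(A, s) = 3 (f(A, s) = 3 + 5*(-3 + 3) = 3 + 5*0 = 3 + 0 = 3)
B = 14 (B = (7*4)/2 = (1/2)*28 = 14)
((-119 - 114) + B)*(72/f(2, 2) + 78/(-57)) = ((-119 - 114) + 14)*(72/3 + 78/(-57)) = (-233 + 14)*(72*(1/3) + 78*(-1/57)) = -219*(24 - 26/19) = -219*430/19 = -94170/19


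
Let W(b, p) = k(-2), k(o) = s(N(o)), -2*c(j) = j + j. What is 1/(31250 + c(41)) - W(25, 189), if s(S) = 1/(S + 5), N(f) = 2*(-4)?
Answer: 3468/10403 ≈ 0.33337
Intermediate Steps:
N(f) = -8
c(j) = -j (c(j) = -(j + j)/2 = -j)
s(S) = 1/(5 + S)
k(o) = -1/3 (k(o) = 1/(5 - 8) = 1/(-3) = -1/3)
W(b, p) = -1/3
1/(31250 + c(41)) - W(25, 189) = 1/(31250 - 1*41) - 1*(-1/3) = 1/(31250 - 41) + 1/3 = 1/31209 + 1/3 = 3468/10403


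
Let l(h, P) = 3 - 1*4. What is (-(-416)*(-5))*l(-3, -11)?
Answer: 2080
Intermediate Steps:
l(h, P) = -1 (l(h, P) = 3 - 4 = -1)
(-(-416)*(-5))*l(-3, -11) = -(-416)*(-5)*(-1) = -16*130*(-1) = -2080*(-1) = 2080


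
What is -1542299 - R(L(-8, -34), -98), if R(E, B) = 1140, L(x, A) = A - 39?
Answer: -1543439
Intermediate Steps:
L(x, A) = -39 + A
-1542299 - R(L(-8, -34), -98) = -1542299 - 1*1140 = -1542299 - 1140 = -1543439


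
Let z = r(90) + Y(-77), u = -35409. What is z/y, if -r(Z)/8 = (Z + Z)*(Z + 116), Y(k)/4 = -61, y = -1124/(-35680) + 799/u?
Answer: -93770300759520/2822849 ≈ -3.3218e+7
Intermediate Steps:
y = 2822849/315848280 (y = -1124/(-35680) + 799/(-35409) = -1124*(-1/35680) + 799*(-1/35409) = 281/8920 - 799/35409 = 2822849/315848280 ≈ 0.0089374)
Y(k) = -244 (Y(k) = 4*(-61) = -244)
r(Z) = -16*Z*(116 + Z) (r(Z) = -8*(Z + Z)*(Z + 116) = -8*2*Z*(116 + Z) = -16*Z*(116 + Z))
z = -296884 (z = -16*90*(116 + 90) - 244 = -16*90*206 - 244 = -296640 - 244 = -296884)
z/y = -296884/2822849/315848280 = -296884*315848280/2822849 = -93770300759520/2822849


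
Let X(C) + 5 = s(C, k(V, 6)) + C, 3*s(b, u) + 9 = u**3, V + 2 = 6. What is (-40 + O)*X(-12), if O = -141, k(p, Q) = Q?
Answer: -9412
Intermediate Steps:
V = 4 (V = -2 + 6 = 4)
s(b, u) = -3 + u**3/3
X(C) = 64 + C (X(C) = -5 + ((-3 + (1/3)*6**3) + C) = -5 + ((-3 + (1/3)*216) + C) = -5 + ((-3 + 72) + C) = -5 + (69 + C) = 64 + C)
(-40 + O)*X(-12) = (-40 - 141)*(64 - 12) = -181*52 = -9412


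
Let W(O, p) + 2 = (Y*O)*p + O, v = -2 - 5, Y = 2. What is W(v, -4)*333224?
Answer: 15661528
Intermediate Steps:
v = -7
W(O, p) = -2 + O + 2*O*p (W(O, p) = -2 + ((2*O)*p + O) = -2 + (2*O*p + O) = -2 + (O + 2*O*p) = -2 + O + 2*O*p)
W(v, -4)*333224 = (-2 - 7 + 2*(-7)*(-4))*333224 = (-2 - 7 + 56)*333224 = 47*333224 = 15661528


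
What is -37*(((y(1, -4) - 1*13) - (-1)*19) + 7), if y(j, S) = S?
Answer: -333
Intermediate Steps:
-37*(((y(1, -4) - 1*13) - (-1)*19) + 7) = -37*(((-4 - 1*13) - (-1)*19) + 7) = -37*(((-4 - 13) - 1*(-19)) + 7) = -37*((-17 + 19) + 7) = -37*(2 + 7) = -37*9 = -333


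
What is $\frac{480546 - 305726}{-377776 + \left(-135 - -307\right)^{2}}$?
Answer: $- \frac{43705}{87048} \approx -0.50208$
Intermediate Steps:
$\frac{480546 - 305726}{-377776 + \left(-135 - -307\right)^{2}} = \frac{174820}{-377776 + \left(-135 + 307\right)^{2}} = \frac{174820}{-377776 + 172^{2}} = \frac{174820}{-377776 + 29584} = \frac{174820}{-348192} = 174820 \left(- \frac{1}{348192}\right) = - \frac{43705}{87048}$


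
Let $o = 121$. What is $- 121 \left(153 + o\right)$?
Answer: $-33154$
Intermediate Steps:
$- 121 \left(153 + o\right) = - 121 \left(153 + 121\right) = \left(-121\right) 274 = -33154$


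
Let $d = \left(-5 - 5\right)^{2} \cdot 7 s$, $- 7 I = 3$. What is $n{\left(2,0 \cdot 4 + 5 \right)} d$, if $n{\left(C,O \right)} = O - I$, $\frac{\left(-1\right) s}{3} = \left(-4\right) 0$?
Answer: $0$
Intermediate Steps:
$I = - \frac{3}{7}$ ($I = \left(- \frac{1}{7}\right) 3 = - \frac{3}{7} \approx -0.42857$)
$s = 0$ ($s = - 3 \left(\left(-4\right) 0\right) = \left(-3\right) 0 = 0$)
$n{\left(C,O \right)} = \frac{3}{7} + O$ ($n{\left(C,O \right)} = O - - \frac{3}{7} = O + \frac{3}{7} = \frac{3}{7} + O$)
$d = 0$ ($d = \left(-5 - 5\right)^{2} \cdot 7 \cdot 0 = \left(-10\right)^{2} \cdot 7 \cdot 0 = 100 \cdot 7 \cdot 0 = 700 \cdot 0 = 0$)
$n{\left(2,0 \cdot 4 + 5 \right)} d = \left(\frac{3}{7} + \left(0 \cdot 4 + 5\right)\right) 0 = \left(\frac{3}{7} + \left(0 + 5\right)\right) 0 = \left(\frac{3}{7} + 5\right) 0 = \frac{38}{7} \cdot 0 = 0$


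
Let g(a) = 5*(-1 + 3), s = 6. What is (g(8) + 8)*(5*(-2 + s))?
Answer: 360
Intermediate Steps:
g(a) = 10 (g(a) = 5*2 = 10)
(g(8) + 8)*(5*(-2 + s)) = (10 + 8)*(5*(-2 + 6)) = 18*(5*4) = 18*20 = 360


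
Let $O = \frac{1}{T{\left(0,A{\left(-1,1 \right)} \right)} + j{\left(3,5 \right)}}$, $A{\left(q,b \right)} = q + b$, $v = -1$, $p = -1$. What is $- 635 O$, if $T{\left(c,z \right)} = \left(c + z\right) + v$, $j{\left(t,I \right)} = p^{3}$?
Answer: $\frac{635}{2} \approx 317.5$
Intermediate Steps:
$j{\left(t,I \right)} = -1$ ($j{\left(t,I \right)} = \left(-1\right)^{3} = -1$)
$A{\left(q,b \right)} = b + q$
$T{\left(c,z \right)} = -1 + c + z$ ($T{\left(c,z \right)} = \left(c + z\right) - 1 = -1 + c + z$)
$O = - \frac{1}{2}$ ($O = \frac{1}{\left(-1 + 0 + \left(1 - 1\right)\right) - 1} = \frac{1}{\left(-1 + 0 + 0\right) - 1} = \frac{1}{-1 - 1} = \frac{1}{-2} = - \frac{1}{2} \approx -0.5$)
$- 635 O = \left(-635\right) \left(- \frac{1}{2}\right) = \frac{635}{2}$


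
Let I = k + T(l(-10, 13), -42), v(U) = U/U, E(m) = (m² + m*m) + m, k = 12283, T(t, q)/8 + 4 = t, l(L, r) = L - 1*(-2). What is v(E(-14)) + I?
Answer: 12188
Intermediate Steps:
l(L, r) = 2 + L (l(L, r) = L + 2 = 2 + L)
T(t, q) = -32 + 8*t
E(m) = m + 2*m² (E(m) = (m² + m²) + m = 2*m² + m = m + 2*m²)
v(U) = 1
I = 12187 (I = 12283 + (-32 + 8*(2 - 10)) = 12283 + (-32 + 8*(-8)) = 12283 + (-32 - 64) = 12283 - 96 = 12187)
v(E(-14)) + I = 1 + 12187 = 12188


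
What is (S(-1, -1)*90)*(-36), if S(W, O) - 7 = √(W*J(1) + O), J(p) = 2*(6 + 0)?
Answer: -22680 - 3240*I*√13 ≈ -22680.0 - 11682.0*I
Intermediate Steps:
J(p) = 12 (J(p) = 2*6 = 12)
S(W, O) = 7 + √(O + 12*W) (S(W, O) = 7 + √(W*12 + O) = 7 + √(12*W + O) = 7 + √(O + 12*W))
(S(-1, -1)*90)*(-36) = ((7 + √(-1 + 12*(-1)))*90)*(-36) = ((7 + √(-1 - 12))*90)*(-36) = ((7 + √(-13))*90)*(-36) = ((7 + I*√13)*90)*(-36) = (630 + 90*I*√13)*(-36) = -22680 - 3240*I*√13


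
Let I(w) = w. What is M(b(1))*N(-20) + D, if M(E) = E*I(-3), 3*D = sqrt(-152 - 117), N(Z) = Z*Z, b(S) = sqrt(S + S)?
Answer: -1200*sqrt(2) + I*sqrt(269)/3 ≈ -1697.1 + 5.4671*I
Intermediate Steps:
b(S) = sqrt(2)*sqrt(S) (b(S) = sqrt(2*S) = sqrt(2)*sqrt(S))
N(Z) = Z**2
D = I*sqrt(269)/3 (D = sqrt(-152 - 117)/3 = sqrt(-269)/3 = (I*sqrt(269))/3 = I*sqrt(269)/3 ≈ 5.4671*I)
M(E) = -3*E (M(E) = E*(-3) = -3*E)
M(b(1))*N(-20) + D = -3*sqrt(2)*sqrt(1)*(-20)**2 + I*sqrt(269)/3 = -3*sqrt(2)*400 + I*sqrt(269)/3 = -1200*sqrt(2) + I*sqrt(269)/3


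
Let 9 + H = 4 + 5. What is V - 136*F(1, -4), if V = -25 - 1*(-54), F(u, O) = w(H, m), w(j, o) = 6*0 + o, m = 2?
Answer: -243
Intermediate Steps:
H = 0 (H = -9 + (4 + 5) = -9 + 9 = 0)
w(j, o) = o (w(j, o) = 0 + o = o)
F(u, O) = 2
V = 29 (V = -25 + 54 = 29)
V - 136*F(1, -4) = 29 - 136*2 = 29 - 272 = -243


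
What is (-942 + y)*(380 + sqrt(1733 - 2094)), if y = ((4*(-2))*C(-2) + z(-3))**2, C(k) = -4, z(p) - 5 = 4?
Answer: 280820 + 14041*I ≈ 2.8082e+5 + 14041.0*I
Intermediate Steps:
z(p) = 9 (z(p) = 5 + 4 = 9)
y = 1681 (y = ((4*(-2))*(-4) + 9)**2 = (-8*(-4) + 9)**2 = (32 + 9)**2 = 41**2 = 1681)
(-942 + y)*(380 + sqrt(1733 - 2094)) = (-942 + 1681)*(380 + sqrt(1733 - 2094)) = 739*(380 + sqrt(-361)) = 739*(380 + 19*I) = 280820 + 14041*I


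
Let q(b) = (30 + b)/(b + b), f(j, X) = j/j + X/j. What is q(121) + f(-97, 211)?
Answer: -12941/23474 ≈ -0.55129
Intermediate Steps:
f(j, X) = 1 + X/j
q(b) = (30 + b)/(2*b) (q(b) = (30 + b)/((2*b)) = (30 + b)*(1/(2*b)) = (30 + b)/(2*b))
q(121) + f(-97, 211) = (½)*(30 + 121)/121 + (211 - 97)/(-97) = (½)*(1/121)*151 - 1/97*114 = 151/242 - 114/97 = -12941/23474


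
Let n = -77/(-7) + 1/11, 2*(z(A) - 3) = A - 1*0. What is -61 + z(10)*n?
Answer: 305/11 ≈ 27.727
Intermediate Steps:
z(A) = 3 + A/2 (z(A) = 3 + (A - 1*0)/2 = 3 + (A + 0)/2 = 3 + A/2)
n = 122/11 (n = -77*(-⅐) + 1*(1/11) = 11 + 1/11 = 122/11 ≈ 11.091)
-61 + z(10)*n = -61 + (3 + (½)*10)*(122/11) = -61 + (3 + 5)*(122/11) = -61 + 8*(122/11) = -61 + 976/11 = 305/11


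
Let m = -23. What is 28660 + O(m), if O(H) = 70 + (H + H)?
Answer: 28684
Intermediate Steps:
O(H) = 70 + 2*H
28660 + O(m) = 28660 + (70 + 2*(-23)) = 28660 + (70 - 46) = 28660 + 24 = 28684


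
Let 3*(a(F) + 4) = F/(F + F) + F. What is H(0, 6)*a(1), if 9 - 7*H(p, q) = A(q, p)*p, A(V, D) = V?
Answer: -9/2 ≈ -4.5000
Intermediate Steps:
H(p, q) = 9/7 - p*q/7 (H(p, q) = 9/7 - q*p/7 = 9/7 - p*q/7)
a(F) = -23/6 + F/3 (a(F) = -4 + (F/(F + F) + F)/3 = -4 + (F/((2*F)) + F)/3 = -4 + ((1/(2*F))*F + F)/3 = -4 + (½ + F)/3 = -4 + (⅙ + F/3) = -23/6 + F/3)
H(0, 6)*a(1) = (9/7 - ⅐*0*6)*(-23/6 + (⅓)*1) = (9/7 + 0)*(-23/6 + ⅓) = (9/7)*(-7/2) = -9/2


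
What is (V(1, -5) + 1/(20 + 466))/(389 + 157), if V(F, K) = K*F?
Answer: -347/37908 ≈ -0.0091537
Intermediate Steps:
V(F, K) = F*K
(V(1, -5) + 1/(20 + 466))/(389 + 157) = (1*(-5) + 1/(20 + 466))/(389 + 157) = (-5 + 1/486)/546 = (-5 + 1/486)*(1/546) = -2429/486*1/546 = -347/37908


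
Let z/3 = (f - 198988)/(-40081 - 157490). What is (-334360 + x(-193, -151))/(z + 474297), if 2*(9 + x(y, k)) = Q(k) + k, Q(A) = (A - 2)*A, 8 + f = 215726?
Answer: -21264764301/31235760799 ≈ -0.68078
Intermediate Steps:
f = 215718 (f = -8 + 215726 = 215718)
Q(A) = A*(-2 + A) (Q(A) = (-2 + A)*A = A*(-2 + A))
z = -16730/65857 (z = 3*((215718 - 198988)/(-40081 - 157490)) = 3*(16730/(-197571)) = 3*(16730*(-1/197571)) = 3*(-16730/197571) = -16730/65857 ≈ -0.25403)
x(y, k) = -9 + k/2 + k*(-2 + k)/2 (x(y, k) = -9 + (k*(-2 + k) + k)/2 = -9 + (k + k*(-2 + k))/2 = -9 + (k/2 + k*(-2 + k)/2) = -9 + k/2 + k*(-2 + k)/2)
(-334360 + x(-193, -151))/(z + 474297) = (-334360 + (-9 + (1/2)*(-151)**2 - 1/2*(-151)))/(-16730/65857 + 474297) = (-334360 + (-9 + (1/2)*22801 + 151/2))/(31235760799/65857) = (-334360 + (-9 + 22801/2 + 151/2))*(65857/31235760799) = (-334360 + 11467)*(65857/31235760799) = -322893*65857/31235760799 = -21264764301/31235760799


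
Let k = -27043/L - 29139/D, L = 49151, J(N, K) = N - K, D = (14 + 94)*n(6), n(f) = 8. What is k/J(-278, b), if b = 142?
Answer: 485192047/5945304960 ≈ 0.081609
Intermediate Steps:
D = 864 (D = (14 + 94)*8 = 108*8 = 864)
k = -485192047/14155488 (k = -27043/49151 - 29139/864 = -27043*1/49151 - 29139*1/864 = -27043/49151 - 9713/288 = -485192047/14155488 ≈ -34.276)
k/J(-278, b) = -485192047/(14155488*(-278 - 1*142)) = -485192047/(14155488*(-278 - 142)) = -485192047/14155488/(-420) = -485192047/14155488*(-1/420) = 485192047/5945304960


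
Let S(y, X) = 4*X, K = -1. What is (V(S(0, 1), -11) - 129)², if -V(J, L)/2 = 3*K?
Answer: 15129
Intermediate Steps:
V(J, L) = 6 (V(J, L) = -6*(-1) = -2*(-3) = 6)
(V(S(0, 1), -11) - 129)² = (6 - 129)² = (-123)² = 15129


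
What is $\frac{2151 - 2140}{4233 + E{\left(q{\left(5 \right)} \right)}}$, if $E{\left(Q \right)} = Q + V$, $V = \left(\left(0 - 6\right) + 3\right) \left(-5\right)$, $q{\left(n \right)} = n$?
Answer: $\frac{11}{4253} \approx 0.0025864$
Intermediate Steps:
$V = 15$ ($V = \left(\left(0 - 6\right) + 3\right) \left(-5\right) = \left(-6 + 3\right) \left(-5\right) = \left(-3\right) \left(-5\right) = 15$)
$E{\left(Q \right)} = 15 + Q$ ($E{\left(Q \right)} = Q + 15 = 15 + Q$)
$\frac{2151 - 2140}{4233 + E{\left(q{\left(5 \right)} \right)}} = \frac{2151 - 2140}{4233 + \left(15 + 5\right)} = \frac{11}{4233 + 20} = \frac{11}{4253}$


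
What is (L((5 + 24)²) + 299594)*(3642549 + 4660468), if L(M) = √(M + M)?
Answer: 2487534075098 + 240787493*√2 ≈ 2.4879e+12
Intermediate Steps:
L(M) = √2*√M (L(M) = √(2*M) = √2*√M)
(L((5 + 24)²) + 299594)*(3642549 + 4660468) = (√2*√((5 + 24)²) + 299594)*(3642549 + 4660468) = (√2*√(29²) + 299594)*8303017 = (√2*√841 + 299594)*8303017 = (√2*29 + 299594)*8303017 = (29*√2 + 299594)*8303017 = (299594 + 29*√2)*8303017 = 2487534075098 + 240787493*√2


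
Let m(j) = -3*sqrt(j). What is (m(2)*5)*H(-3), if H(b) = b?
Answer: 45*sqrt(2) ≈ 63.640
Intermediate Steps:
(m(2)*5)*H(-3) = (-3*sqrt(2)*5)*(-3) = -15*sqrt(2)*(-3) = 45*sqrt(2)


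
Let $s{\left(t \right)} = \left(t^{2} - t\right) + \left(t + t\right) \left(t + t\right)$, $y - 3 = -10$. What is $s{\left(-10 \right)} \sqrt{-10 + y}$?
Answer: $510 i \sqrt{17} \approx 2102.8 i$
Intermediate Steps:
$y = -7$ ($y = 3 - 10 = -7$)
$s{\left(t \right)} = - t + 5 t^{2}$ ($s{\left(t \right)} = \left(t^{2} - t\right) + 2 t 2 t = \left(t^{2} - t\right) + 4 t^{2} = - t + 5 t^{2}$)
$s{\left(-10 \right)} \sqrt{-10 + y} = - 10 \left(-1 + 5 \left(-10\right)\right) \sqrt{-10 - 7} = - 10 \left(-1 - 50\right) \sqrt{-17} = \left(-10\right) \left(-51\right) i \sqrt{17} = 510 i \sqrt{17}$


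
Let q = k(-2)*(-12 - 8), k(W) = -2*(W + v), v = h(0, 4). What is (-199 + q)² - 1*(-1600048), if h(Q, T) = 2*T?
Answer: 1601729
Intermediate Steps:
v = 8 (v = 2*4 = 8)
k(W) = -16 - 2*W (k(W) = -2*(W + 8) = -2*(8 + W) = -16 - 2*W)
q = 240 (q = (-16 - 2*(-2))*(-12 - 8) = (-16 + 4)*(-20) = -12*(-20) = 240)
(-199 + q)² - 1*(-1600048) = (-199 + 240)² - 1*(-1600048) = 41² + 1600048 = 1681 + 1600048 = 1601729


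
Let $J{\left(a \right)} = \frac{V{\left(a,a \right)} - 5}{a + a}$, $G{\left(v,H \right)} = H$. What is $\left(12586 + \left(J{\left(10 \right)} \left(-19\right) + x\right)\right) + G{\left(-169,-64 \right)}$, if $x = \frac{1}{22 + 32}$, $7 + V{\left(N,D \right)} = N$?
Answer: $\frac{1690729}{135} \approx 12524.0$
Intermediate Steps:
$V{\left(N,D \right)} = -7 + N$
$J{\left(a \right)} = \frac{-12 + a}{2 a}$ ($J{\left(a \right)} = \frac{\left(-7 + a\right) - 5}{a + a} = \frac{-12 + a}{2 a}$)
$x = \frac{1}{54} \approx 0.018519$
$\left(12586 + \left(J{\left(10 \right)} \left(-19\right) + x\right)\right) + G{\left(-169,-64 \right)} = \left(12586 + \left(\frac{-12 + 10}{2 \cdot 10} \left(-19\right) + \frac{1}{54}\right)\right) - 64 = \left(12586 + \left(\frac{1}{2} \cdot \frac{1}{10} \left(-2\right) \left(-19\right) + \frac{1}{54}\right)\right) - 64 = \left(12586 + \left(\left(- \frac{1}{10}\right) \left(-19\right) + \frac{1}{54}\right)\right) - 64 = \left(12586 + \left(\frac{19}{10} + \frac{1}{54}\right)\right) - 64 = \left(12586 + \frac{259}{135}\right) - 64 = \frac{1699369}{135} - 64 = \frac{1690729}{135}$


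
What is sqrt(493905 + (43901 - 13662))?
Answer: 4*sqrt(32759) ≈ 723.98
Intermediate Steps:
sqrt(493905 + (43901 - 13662)) = sqrt(493905 + 30239) = sqrt(524144) = 4*sqrt(32759)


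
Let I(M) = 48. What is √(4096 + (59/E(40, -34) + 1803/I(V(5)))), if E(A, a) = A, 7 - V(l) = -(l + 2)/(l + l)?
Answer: √1654015/20 ≈ 64.304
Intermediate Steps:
V(l) = 7 + (2 + l)/(2*l) (V(l) = 7 - (-1)*(l + 2)/(l + l) = 7 - (-1)*(2 + l)/((2*l)) = 7 - (-1)*(2 + l)*(1/(2*l)) = 7 - (-1)*(2 + l)/(2*l) = 7 + (2 + l)/(2*l))
√(4096 + (59/E(40, -34) + 1803/I(V(5)))) = √(4096 + (59/40 + 1803/48)) = √(4096 + (59*(1/40) + 1803*(1/48))) = √(4096 + (59/40 + 601/16)) = √(4096 + 3123/80) = √(330803/80) = √1654015/20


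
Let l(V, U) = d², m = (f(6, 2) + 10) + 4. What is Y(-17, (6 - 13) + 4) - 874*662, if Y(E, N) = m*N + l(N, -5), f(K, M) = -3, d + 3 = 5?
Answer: -578617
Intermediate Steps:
d = 2 (d = -3 + 5 = 2)
m = 11 (m = (-3 + 10) + 4 = 7 + 4 = 11)
l(V, U) = 4 (l(V, U) = 2² = 4)
Y(E, N) = 4 + 11*N (Y(E, N) = 11*N + 4 = 4 + 11*N)
Y(-17, (6 - 13) + 4) - 874*662 = (4 + 11*((6 - 13) + 4)) - 874*662 = (4 + 11*(-7 + 4)) - 578588 = (4 + 11*(-3)) - 578588 = (4 - 33) - 578588 = -29 - 578588 = -578617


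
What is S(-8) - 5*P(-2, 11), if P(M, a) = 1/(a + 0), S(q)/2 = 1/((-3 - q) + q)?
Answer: -37/33 ≈ -1.1212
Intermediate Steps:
S(q) = -⅔ (S(q) = 2/((-3 - q) + q) = 2/(-3) = 2*(-⅓) = -⅔)
P(M, a) = 1/a
S(-8) - 5*P(-2, 11) = -⅔ - 5/11 = -37/33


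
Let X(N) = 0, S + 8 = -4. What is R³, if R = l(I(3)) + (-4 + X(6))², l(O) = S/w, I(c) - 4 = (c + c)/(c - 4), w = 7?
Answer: 1000000/343 ≈ 2915.5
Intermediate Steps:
S = -12 (S = -8 - 4 = -12)
I(c) = 4 + 2*c/(-4 + c) (I(c) = 4 + (c + c)/(c - 4) = 4 + (2*c)/(-4 + c) = 4 + 2*c/(-4 + c))
l(O) = -12/7
R = 100/7 (R = -12/7 + (-4 + 0)² = -12/7 + (-4)² = -12/7 + 16 = 100/7 ≈ 14.286)
R³ = (100/7)³ = 1000000/343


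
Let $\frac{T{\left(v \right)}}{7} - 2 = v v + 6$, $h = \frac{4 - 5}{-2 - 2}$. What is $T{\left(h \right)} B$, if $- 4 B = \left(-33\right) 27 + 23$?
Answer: $\frac{195951}{16} \approx 12247.0$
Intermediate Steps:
$h = \frac{1}{4}$ ($h = - \frac{1}{-4} = \left(-1\right) \left(- \frac{1}{4}\right) = \frac{1}{4} \approx 0.25$)
$T{\left(v \right)} = 56 + 7 v^{2}$ ($T{\left(v \right)} = 14 + 7 \left(v v + 6\right) = 14 + 7 \left(v^{2} + 6\right) = 14 + 7 \left(6 + v^{2}\right) = 14 + \left(42 + 7 v^{2}\right) = 56 + 7 v^{2}$)
$B = 217$ ($B = - \frac{\left(-33\right) 27 + 23}{4} = - \frac{-891 + 23}{4} = \left(- \frac{1}{4}\right) \left(-868\right) = 217$)
$T{\left(h \right)} B = \left(56 + \frac{7}{16}\right) 217 = \frac{903}{16} \cdot 217 = \frac{195951}{16}$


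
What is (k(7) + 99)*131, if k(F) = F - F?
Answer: 12969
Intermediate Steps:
k(F) = 0
(k(7) + 99)*131 = (0 + 99)*131 = 99*131 = 12969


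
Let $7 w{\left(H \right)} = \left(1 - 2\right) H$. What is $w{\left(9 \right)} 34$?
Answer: $- \frac{306}{7} \approx -43.714$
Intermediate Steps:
$w{\left(H \right)} = - \frac{H}{7}$ ($w{\left(H \right)} = \frac{\left(1 - 2\right) H}{7} = \frac{\left(-1\right) H}{7} = - \frac{H}{7}$)
$w{\left(9 \right)} 34 = \left(- \frac{1}{7}\right) 9 \cdot 34 = \left(- \frac{9}{7}\right) 34 = - \frac{306}{7}$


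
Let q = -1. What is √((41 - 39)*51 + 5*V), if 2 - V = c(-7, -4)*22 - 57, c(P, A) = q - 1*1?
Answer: √617 ≈ 24.839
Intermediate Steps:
c(P, A) = -2 (c(P, A) = -1 - 1*1 = -1 - 1 = -2)
V = 103 (V = 2 - (-2*22 - 57) = 2 - (-44 - 57) = 2 - 1*(-101) = 2 + 101 = 103)
√((41 - 39)*51 + 5*V) = √((41 - 39)*51 + 5*103) = √(2*51 + 515) = √(102 + 515) = √617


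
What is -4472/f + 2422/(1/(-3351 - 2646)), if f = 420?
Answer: -1525098188/105 ≈ -1.4525e+7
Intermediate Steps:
-4472/f + 2422/(1/(-3351 - 2646)) = -4472/420 + 2422/(1/(-3351 - 2646)) = -4472*1/420 + 2422/(1/(-5997)) = -1118/105 + 2422/(-1/5997) = -1118/105 + 2422*(-5997) = -1118/105 - 14524734 = -1525098188/105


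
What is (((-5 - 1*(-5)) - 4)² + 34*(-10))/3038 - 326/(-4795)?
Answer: -40228/1040515 ≈ -0.038662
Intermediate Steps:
(((-5 - 1*(-5)) - 4)² + 34*(-10))/3038 - 326/(-4795) = (((-5 + 5) - 4)² - 340)*(1/3038) - 326*(-1/4795) = ((0 - 4)² - 340)*(1/3038) + 326/4795 = ((-4)² - 340)*(1/3038) + 326/4795 = (16 - 340)*(1/3038) + 326/4795 = -324*1/3038 + 326/4795 = -162/1519 + 326/4795 = -40228/1040515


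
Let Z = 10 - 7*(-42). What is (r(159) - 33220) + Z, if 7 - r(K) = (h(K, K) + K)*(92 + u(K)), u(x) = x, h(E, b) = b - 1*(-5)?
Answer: -113982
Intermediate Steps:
Z = 304 (Z = 10 + 294 = 304)
h(E, b) = 5 + b (h(E, b) = b + 5 = 5 + b)
r(K) = 7 - (5 + 2*K)*(92 + K) (r(K) = 7 - ((5 + K) + K)*(92 + K) = 7 - (5 + 2*K)*(92 + K))
(r(159) - 33220) + Z = ((-453 - 189*159 - 2*159²) - 33220) + 304 = ((-453 - 30051 - 2*25281) - 33220) + 304 = ((-453 - 30051 - 50562) - 33220) + 304 = (-81066 - 33220) + 304 = -114286 + 304 = -113982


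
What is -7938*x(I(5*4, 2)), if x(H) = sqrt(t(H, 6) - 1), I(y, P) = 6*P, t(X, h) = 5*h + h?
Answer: -7938*sqrt(35) ≈ -46962.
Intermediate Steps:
t(X, h) = 6*h
x(H) = sqrt(35) (x(H) = sqrt(6*6 - 1) = sqrt(36 - 1) = sqrt(35))
-7938*x(I(5*4, 2)) = -7938*sqrt(35)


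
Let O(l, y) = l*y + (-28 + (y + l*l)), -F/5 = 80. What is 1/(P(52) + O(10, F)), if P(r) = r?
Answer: -1/4276 ≈ -0.00023386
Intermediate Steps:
F = -400 (F = -5*80 = -400)
O(l, y) = -28 + y + l**2 + l*y (O(l, y) = l*y + (-28 + (y + l**2)) = l*y + (-28 + y + l**2) = -28 + y + l**2 + l*y)
1/(P(52) + O(10, F)) = 1/(52 + (-28 - 400 + 10**2 + 10*(-400))) = 1/(52 + (-28 - 400 + 100 - 4000)) = 1/(52 - 4328) = 1/(-4276) = -1/4276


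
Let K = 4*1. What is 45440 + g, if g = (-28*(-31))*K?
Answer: 48912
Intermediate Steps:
K = 4
g = 3472 (g = -28*(-31)*4 = 868*4 = 3472)
45440 + g = 45440 + 3472 = 48912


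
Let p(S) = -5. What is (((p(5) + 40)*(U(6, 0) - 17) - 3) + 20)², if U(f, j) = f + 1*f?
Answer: 24964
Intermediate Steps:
U(f, j) = 2*f (U(f, j) = f + f = 2*f)
(((p(5) + 40)*(U(6, 0) - 17) - 3) + 20)² = (((-5 + 40)*(2*6 - 17) - 3) + 20)² = ((35*(12 - 17) - 3) + 20)² = ((35*(-5) - 3) + 20)² = ((-175 - 3) + 20)² = (-178 + 20)² = (-158)² = 24964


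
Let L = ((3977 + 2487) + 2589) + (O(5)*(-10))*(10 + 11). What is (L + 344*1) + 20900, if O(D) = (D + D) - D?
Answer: 29247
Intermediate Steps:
O(D) = D (O(D) = 2*D - D = D)
L = 8003 (L = ((3977 + 2487) + 2589) + (5*(-10))*(10 + 11) = (6464 + 2589) - 50*21 = 9053 - 1050 = 8003)
(L + 344*1) + 20900 = (8003 + 344*1) + 20900 = (8003 + 344) + 20900 = 8347 + 20900 = 29247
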